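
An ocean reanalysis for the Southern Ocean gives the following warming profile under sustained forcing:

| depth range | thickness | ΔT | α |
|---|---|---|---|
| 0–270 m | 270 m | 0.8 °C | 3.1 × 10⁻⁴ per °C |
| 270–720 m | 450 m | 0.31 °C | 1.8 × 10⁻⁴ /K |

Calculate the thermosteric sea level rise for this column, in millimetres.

270 × 3.1×10⁻⁴ × 0.8 = 0.06696 m
270–720 m: 450 × 1.8×10⁻⁴ × 0.31 = 0.02511 m
Δh = 0.06696 + 0.02511 = 0.09207 m

Δh = 92.1 mm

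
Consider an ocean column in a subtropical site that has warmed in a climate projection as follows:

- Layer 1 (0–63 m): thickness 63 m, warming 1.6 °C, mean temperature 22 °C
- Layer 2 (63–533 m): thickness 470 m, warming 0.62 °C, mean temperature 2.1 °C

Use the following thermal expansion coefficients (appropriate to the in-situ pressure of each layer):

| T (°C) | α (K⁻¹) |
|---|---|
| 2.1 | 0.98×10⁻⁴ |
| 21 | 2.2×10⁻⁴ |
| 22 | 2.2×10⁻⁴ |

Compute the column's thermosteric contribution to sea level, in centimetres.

Layer 1 at 22 °C → α = 2.2×10⁻⁴ K⁻¹
Layer 2 at 2.1 °C → α = 0.98×10⁻⁴ K⁻¹
Layer 1: 1.6 × 63 × 2.2×10⁻⁴ = 0.022176 m
63–533 m: 0.98×10⁻⁴ × 470 × 0.62 = 0.0285572 m
Δh = 0.022176 + 0.0285572 = 0.0507332 m

Δh = 5.1 cm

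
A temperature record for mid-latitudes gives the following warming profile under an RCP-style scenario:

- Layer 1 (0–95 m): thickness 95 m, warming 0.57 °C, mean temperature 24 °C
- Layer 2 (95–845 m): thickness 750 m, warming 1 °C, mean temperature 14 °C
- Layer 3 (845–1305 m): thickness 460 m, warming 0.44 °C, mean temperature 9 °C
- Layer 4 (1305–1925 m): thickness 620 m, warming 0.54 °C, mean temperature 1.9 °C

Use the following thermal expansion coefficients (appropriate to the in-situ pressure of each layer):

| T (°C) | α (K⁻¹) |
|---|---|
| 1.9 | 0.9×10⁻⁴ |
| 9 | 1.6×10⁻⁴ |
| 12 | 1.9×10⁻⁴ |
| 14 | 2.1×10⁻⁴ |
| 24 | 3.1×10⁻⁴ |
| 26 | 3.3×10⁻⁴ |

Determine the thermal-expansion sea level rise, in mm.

about 237 mm

Layer 1 at 24 °C → α = 3.1×10⁻⁴ K⁻¹
Layer 2 at 14 °C → α = 2.1×10⁻⁴ K⁻¹
Layer 3 at 9 °C → α = 1.6×10⁻⁴ K⁻¹
Layer 4 at 1.9 °C → α = 0.9×10⁻⁴ K⁻¹
Layer 1: 0.57 × 95 × 3.1×10⁻⁴ = 0.0167865 m
95–845 m: 2.1×10⁻⁴ × 1 × 750 = 0.15750 m
845–1305 m: 0.44 × 1.6×10⁻⁴ × 460 = 0.032384 m
Layer 4: 0.54 × 0.9×10⁻⁴ × 620 = 0.030132 m
Δh = 0.0167865 + 0.15750 + 0.032384 + 0.030132 = 0.2368025 m ≈ 237 mm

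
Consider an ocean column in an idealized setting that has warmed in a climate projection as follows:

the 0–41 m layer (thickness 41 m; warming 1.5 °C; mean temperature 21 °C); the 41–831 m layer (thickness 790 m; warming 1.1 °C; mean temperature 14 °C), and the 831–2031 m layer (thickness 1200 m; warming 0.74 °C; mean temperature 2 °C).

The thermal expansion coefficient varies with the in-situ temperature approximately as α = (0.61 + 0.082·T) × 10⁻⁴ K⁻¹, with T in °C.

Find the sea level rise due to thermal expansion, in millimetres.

Layer 1: α = (0.61 + 0.082×21)×10⁻⁴ = 2.332×10⁻⁴ K⁻¹
Layer 2: α = (0.61 + 0.082×14)×10⁻⁴ = 1.758×10⁻⁴ K⁻¹
Layer 3: α = (0.61 + 0.082×2)×10⁻⁴ = 0.774×10⁻⁴ K⁻¹
0–41 m: 41 × 2.332×10⁻⁴ × 1.5 = 0.0143418 m
Layer 2: 1.758×10⁻⁴ × 790 × 1.1 = 0.1527702 m
831–2031 m: 0.774×10⁻⁴ × 1200 × 0.74 = 0.0687312 m
Δh = 0.0143418 + 0.1527702 + 0.0687312 = 0.2358432 m ≈ 240 mm

about 240 mm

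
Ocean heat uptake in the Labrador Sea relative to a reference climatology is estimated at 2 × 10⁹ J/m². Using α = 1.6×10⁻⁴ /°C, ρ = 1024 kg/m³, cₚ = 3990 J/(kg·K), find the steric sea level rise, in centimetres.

7.8 cm

Δh = αQ/(ρcₚ) = 1.6×10⁻⁴ × 2×10⁹ / (1024 × 3990) ≈ 0.078321 m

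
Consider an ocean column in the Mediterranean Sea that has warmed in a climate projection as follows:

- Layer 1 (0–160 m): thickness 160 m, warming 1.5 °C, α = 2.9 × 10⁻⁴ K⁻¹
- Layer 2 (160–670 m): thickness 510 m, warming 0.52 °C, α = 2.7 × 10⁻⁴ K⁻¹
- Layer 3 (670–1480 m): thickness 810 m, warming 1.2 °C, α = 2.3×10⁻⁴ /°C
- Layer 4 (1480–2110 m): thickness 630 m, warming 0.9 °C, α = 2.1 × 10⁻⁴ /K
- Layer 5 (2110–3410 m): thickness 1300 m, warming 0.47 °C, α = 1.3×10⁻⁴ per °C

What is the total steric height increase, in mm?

560 mm of thermosteric rise

2.9×10⁻⁴ × 160 × 1.5 = 0.06960 m
160–670 m: 510 × 2.7×10⁻⁴ × 0.52 = 0.071604 m
810 × 2.3×10⁻⁴ × 1.2 = 0.22356 m
0.9 × 2.1×10⁻⁴ × 630 = 0.11907 m
Layer 5: 1.3×10⁻⁴ × 1300 × 0.47 = 0.07943 m
Δh = 0.06960 + 0.071604 + 0.22356 + 0.11907 + 0.07943 = 0.563264 m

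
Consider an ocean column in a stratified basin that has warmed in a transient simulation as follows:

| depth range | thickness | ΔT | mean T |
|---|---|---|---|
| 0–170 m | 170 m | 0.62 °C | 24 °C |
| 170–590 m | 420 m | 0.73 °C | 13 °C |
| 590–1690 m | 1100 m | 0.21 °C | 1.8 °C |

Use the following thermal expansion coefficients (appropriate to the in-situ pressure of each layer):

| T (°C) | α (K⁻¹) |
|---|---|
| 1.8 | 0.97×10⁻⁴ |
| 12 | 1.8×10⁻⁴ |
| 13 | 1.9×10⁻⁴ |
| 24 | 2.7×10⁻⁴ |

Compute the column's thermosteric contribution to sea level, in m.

Layer 1 at 24 °C → α = 2.7×10⁻⁴ K⁻¹
Layer 2 at 13 °C → α = 1.9×10⁻⁴ K⁻¹
Layer 3 at 1.8 °C → α = 0.97×10⁻⁴ K⁻¹
Layer 1: 2.7×10⁻⁴ × 0.62 × 170 = 0.028458 m
1.9×10⁻⁴ × 0.73 × 420 = 0.058254 m
590–1690 m: 0.21 × 0.97×10⁻⁴ × 1100 = 0.022407 m
Δh = 0.028458 + 0.058254 + 0.022407 = 0.109119 m

about 0.109 m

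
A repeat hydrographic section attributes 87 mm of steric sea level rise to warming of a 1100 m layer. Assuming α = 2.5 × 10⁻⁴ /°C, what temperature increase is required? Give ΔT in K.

0.32 K

ΔT = Δh/(αH) = 0.087 / (2.5×10⁻⁴ × 1100) ≈ 0.3164 K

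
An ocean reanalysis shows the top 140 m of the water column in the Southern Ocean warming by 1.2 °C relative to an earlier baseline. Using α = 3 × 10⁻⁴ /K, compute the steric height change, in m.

0.0504 m

Δh = αΔT·H = 3×10⁻⁴ × 1.2 × 140 = 0.05040 m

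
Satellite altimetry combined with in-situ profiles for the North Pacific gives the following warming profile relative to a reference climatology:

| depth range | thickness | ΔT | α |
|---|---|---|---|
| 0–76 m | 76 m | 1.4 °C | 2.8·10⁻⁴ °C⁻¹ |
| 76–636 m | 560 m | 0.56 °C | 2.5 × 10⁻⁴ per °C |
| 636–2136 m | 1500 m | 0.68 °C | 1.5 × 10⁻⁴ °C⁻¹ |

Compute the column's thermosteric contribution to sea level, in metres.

0–76 m: 1.4 × 2.8×10⁻⁴ × 76 = 0.029792 m
76–636 m: 0.56 × 560 × 2.5×10⁻⁴ = 0.07840 m
Layer 3: 0.68 × 1500 × 1.5×10⁻⁴ = 0.15300 m
Δh = 0.029792 + 0.07840 + 0.15300 = 0.261192 m ≈ 0.261 m

0.261 m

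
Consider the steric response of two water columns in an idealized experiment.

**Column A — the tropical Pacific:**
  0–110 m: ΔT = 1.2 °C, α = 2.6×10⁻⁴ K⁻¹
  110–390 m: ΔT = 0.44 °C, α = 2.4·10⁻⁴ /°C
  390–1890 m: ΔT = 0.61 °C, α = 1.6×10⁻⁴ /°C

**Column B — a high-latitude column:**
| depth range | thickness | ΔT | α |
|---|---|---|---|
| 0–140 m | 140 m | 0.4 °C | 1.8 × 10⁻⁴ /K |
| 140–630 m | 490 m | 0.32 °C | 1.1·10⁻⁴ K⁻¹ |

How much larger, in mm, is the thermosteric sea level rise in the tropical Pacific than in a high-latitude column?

180 mm

A 1.2 × 110 × 2.6×10⁻⁴ = 0.03432 m
A 2.4×10⁻⁴ × 280 × 0.44 = 0.029568 m
A Layer 3: 1.6×10⁻⁴ × 1500 × 0.61 = 0.14640 m
A total: 0.210288 m
B 140 × 0.4 × 1.8×10⁻⁴ = 0.01008 m
B Layer 2: 0.32 × 1.1×10⁻⁴ × 490 = 0.017248 m
B total: 0.027328 m
Difference: 0.210288 − 0.027328 = 0.18296 m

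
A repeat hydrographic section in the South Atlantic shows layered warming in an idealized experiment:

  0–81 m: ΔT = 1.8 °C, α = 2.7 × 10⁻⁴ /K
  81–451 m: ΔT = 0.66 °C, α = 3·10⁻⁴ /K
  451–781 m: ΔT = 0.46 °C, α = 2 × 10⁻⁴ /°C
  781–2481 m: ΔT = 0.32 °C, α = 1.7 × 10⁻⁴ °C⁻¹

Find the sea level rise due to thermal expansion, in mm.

2.7×10⁻⁴ × 81 × 1.8 = 0.039366 m
81–451 m: 3×10⁻⁴ × 0.66 × 370 = 0.07326 m
0.46 × 330 × 2×10⁻⁴ = 0.03036 m
781–2481 m: 1.7×10⁻⁴ × 1700 × 0.32 = 0.09248 m
Δh = 0.039366 + 0.07326 + 0.03036 + 0.09248 = 0.235466 m

235 mm of thermosteric rise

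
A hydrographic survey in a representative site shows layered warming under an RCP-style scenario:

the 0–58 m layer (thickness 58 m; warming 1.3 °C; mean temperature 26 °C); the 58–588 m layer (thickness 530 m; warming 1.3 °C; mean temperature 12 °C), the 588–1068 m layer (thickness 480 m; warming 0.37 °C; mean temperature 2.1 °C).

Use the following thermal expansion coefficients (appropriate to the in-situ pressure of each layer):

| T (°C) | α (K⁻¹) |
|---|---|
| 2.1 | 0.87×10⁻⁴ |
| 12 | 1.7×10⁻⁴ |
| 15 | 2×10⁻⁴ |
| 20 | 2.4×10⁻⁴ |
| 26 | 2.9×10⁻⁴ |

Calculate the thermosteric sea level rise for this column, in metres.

Layer 1 at 26 °C → α = 2.9×10⁻⁴ K⁻¹
Layer 2 at 12 °C → α = 1.7×10⁻⁴ K⁻¹
Layer 3 at 2.1 °C → α = 0.87×10⁻⁴ K⁻¹
Layer 1: 2.9×10⁻⁴ × 1.3 × 58 = 0.021866 m
530 × 1.3 × 1.7×10⁻⁴ = 0.11713 m
Layer 3: 0.37 × 480 × 0.87×10⁻⁴ = 0.0154512 m
Δh = 0.021866 + 0.11713 + 0.0154512 = 0.1544472 m

Δh ≈ 0.154 m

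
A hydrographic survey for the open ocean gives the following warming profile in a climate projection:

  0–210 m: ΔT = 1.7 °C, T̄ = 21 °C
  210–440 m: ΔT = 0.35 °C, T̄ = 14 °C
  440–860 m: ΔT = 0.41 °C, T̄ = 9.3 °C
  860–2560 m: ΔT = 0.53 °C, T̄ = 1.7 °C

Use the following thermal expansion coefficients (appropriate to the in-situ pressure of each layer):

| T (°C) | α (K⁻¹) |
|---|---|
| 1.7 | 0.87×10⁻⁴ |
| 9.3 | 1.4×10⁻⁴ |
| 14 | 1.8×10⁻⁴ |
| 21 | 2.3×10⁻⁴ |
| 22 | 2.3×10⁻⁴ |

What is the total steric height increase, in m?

about 0.199 m

Layer 1 at 21 °C → α = 2.3×10⁻⁴ K⁻¹
Layer 2 at 14 °C → α = 1.8×10⁻⁴ K⁻¹
Layer 3 at 9.3 °C → α = 1.4×10⁻⁴ K⁻¹
Layer 4 at 1.7 °C → α = 0.87×10⁻⁴ K⁻¹
2.3×10⁻⁴ × 1.7 × 210 = 0.08211 m
Layer 2: 0.35 × 230 × 1.8×10⁻⁴ = 0.01449 m
440–860 m: 1.4×10⁻⁴ × 420 × 0.41 = 0.024108 m
0.53 × 1700 × 0.87×10⁻⁴ = 0.078387 m
Δh = 0.08211 + 0.01449 + 0.024108 + 0.078387 = 0.199095 m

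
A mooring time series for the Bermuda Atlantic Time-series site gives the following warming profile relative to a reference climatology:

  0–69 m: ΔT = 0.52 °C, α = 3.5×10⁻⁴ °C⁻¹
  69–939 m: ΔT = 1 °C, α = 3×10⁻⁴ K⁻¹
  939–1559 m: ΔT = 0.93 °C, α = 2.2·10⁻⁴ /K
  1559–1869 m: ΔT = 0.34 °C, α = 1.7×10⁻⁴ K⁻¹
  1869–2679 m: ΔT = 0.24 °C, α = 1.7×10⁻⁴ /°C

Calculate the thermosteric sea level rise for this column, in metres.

Layer 1: 3.5×10⁻⁴ × 0.52 × 69 = 0.012558 m
69–939 m: 870 × 3×10⁻⁴ × 1 = 0.26100 m
Layer 3: 0.93 × 2.2×10⁻⁴ × 620 = 0.126852 m
1559–1869 m: 0.34 × 1.7×10⁻⁴ × 310 = 0.017918 m
1869–2679 m: 810 × 1.7×10⁻⁴ × 0.24 = 0.033048 m
Δh = 0.012558 + 0.26100 + 0.126852 + 0.017918 + 0.033048 = 0.451376 m

Δh ≈ 0.451 m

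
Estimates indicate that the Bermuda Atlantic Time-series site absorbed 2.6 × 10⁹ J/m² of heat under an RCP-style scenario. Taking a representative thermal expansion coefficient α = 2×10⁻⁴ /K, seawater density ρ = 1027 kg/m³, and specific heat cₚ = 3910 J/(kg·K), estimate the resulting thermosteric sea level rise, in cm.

Δh = αQ/(ρcₚ) = 2×10⁻⁴ × 2.6×10⁹ / (1027 × 3910) ≈ 0.12950 m

about 13 cm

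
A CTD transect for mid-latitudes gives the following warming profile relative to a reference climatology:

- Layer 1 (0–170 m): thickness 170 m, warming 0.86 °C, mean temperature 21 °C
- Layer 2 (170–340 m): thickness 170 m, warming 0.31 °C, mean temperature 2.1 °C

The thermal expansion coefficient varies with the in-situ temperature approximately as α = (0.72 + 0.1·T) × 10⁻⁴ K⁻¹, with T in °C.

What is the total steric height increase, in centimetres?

about 4.61 cm

Layer 1: α = (0.72 + 0.1×21)×10⁻⁴ = 2.82×10⁻⁴ K⁻¹
Layer 2: α = (0.72 + 0.1×2.1)×10⁻⁴ = 0.93×10⁻⁴ K⁻¹
0–170 m: 0.86 × 170 × 2.82×10⁻⁴ = 0.0412284 m
170–340 m: 170 × 0.31 × 0.93×10⁻⁴ = 0.0049011 m
Δh = 0.0412284 + 0.0049011 = 0.0461295 m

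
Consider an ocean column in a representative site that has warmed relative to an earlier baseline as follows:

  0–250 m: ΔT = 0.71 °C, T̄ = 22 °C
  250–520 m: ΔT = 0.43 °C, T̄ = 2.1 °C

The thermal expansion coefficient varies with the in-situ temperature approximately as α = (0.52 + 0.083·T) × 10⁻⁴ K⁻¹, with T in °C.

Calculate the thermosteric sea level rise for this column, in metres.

Layer 1: α = (0.52 + 0.083×22)×10⁻⁴ = 2.346×10⁻⁴ K⁻¹
Layer 2: α = (0.52 + 0.083×2.1)×10⁻⁴ = 0.6943×10⁻⁴ K⁻¹
0–250 m: 0.71 × 250 × 2.346×10⁻⁴ = 0.0416415 m
Layer 2: 0.43 × 0.6943×10⁻⁴ × 270 = 0.008060823 m
Δh = 0.0416415 + 0.008060823 = 0.049702323 m ≈ 0.0497 m

Δh = 0.0497 m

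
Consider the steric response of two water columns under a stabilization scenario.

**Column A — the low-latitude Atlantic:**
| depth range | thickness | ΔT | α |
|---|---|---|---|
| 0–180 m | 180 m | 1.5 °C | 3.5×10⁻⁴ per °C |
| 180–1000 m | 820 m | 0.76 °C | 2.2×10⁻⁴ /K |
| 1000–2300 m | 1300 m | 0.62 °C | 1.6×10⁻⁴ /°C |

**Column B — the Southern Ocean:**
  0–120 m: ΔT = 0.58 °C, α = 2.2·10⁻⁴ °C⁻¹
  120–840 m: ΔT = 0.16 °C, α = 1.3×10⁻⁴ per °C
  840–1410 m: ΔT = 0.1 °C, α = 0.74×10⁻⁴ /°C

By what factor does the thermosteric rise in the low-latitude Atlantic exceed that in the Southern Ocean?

A 3.5×10⁻⁴ × 1.5 × 180 = 0.09450 m
A 0.76 × 820 × 2.2×10⁻⁴ = 0.137104 m
A Layer 3: 0.62 × 1.6×10⁻⁴ × 1300 = 0.12896 m
A total: 0.360564 m
B 0–120 m: 120 × 0.58 × 2.2×10⁻⁴ = 0.015312 m
B Layer 2: 720 × 0.16 × 1.3×10⁻⁴ = 0.014976 m
B 840–1410 m: 0.74×10⁻⁴ × 570 × 0.1 = 0.004218 m
B total: 0.034506 m
Ratio: 0.360564 / 0.034506 ≈ 10.45

10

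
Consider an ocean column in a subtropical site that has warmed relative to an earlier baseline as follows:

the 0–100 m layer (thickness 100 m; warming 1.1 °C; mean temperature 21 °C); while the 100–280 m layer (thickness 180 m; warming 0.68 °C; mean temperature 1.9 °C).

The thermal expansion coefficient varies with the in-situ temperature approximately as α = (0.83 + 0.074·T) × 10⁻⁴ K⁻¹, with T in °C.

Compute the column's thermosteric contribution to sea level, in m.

Layer 1: α = (0.83 + 0.074×21)×10⁻⁴ = 2.384×10⁻⁴ K⁻¹
Layer 2: α = (0.83 + 0.074×1.9)×10⁻⁴ = 0.9706×10⁻⁴ K⁻¹
0–100 m: 2.384×10⁻⁴ × 100 × 1.1 = 0.026224 m
Layer 2: 0.9706×10⁻⁴ × 0.68 × 180 = 0.011880144 m
Δh = 0.026224 + 0.011880144 = 0.038104144 m ≈ 0.038 m

Δh ≈ 0.038 m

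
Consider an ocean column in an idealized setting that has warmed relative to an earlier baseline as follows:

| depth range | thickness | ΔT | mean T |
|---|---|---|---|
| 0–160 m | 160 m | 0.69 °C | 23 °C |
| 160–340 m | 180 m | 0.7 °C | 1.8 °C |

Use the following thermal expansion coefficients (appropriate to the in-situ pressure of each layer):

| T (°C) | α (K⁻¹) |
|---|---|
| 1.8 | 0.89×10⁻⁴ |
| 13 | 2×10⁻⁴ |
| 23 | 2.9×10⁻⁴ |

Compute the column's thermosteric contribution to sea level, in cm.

Layer 1 at 23 °C → α = 2.9×10⁻⁴ K⁻¹
Layer 2 at 1.8 °C → α = 0.89×10⁻⁴ K⁻¹
0.69 × 160 × 2.9×10⁻⁴ = 0.032016 m
Layer 2: 0.7 × 180 × 0.89×10⁻⁴ = 0.011214 m
Δh = 0.032016 + 0.011214 = 0.04323 m

Δh = 4.32 cm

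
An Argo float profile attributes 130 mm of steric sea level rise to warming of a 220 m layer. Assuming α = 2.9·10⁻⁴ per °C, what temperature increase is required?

ΔT = Δh/(αH) = 0.13 / (2.9×10⁻⁴ × 220) ≈ 2.038 K

about 2.04 K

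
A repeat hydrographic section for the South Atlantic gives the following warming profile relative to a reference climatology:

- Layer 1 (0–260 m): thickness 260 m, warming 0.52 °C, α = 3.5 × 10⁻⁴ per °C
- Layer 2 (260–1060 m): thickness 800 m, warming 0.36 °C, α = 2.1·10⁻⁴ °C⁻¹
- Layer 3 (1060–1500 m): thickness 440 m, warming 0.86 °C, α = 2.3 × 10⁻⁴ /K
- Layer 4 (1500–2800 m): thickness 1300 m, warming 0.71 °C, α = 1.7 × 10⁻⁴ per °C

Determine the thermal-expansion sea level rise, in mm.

Δh = 352 mm

0–260 m: 260 × 3.5×10⁻⁴ × 0.52 = 0.04732 m
2.1×10⁻⁴ × 0.36 × 800 = 0.06048 m
1060–1500 m: 440 × 2.3×10⁻⁴ × 0.86 = 0.087032 m
1500–2800 m: 1.7×10⁻⁴ × 1300 × 0.71 = 0.15691 m
Δh = 0.04732 + 0.06048 + 0.087032 + 0.15691 = 0.351742 m ≈ 352 mm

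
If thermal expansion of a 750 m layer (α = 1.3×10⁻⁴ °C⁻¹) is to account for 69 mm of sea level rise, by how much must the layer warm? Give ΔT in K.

about 0.71 K

ΔT = Δh/(αH) = 0.069 / (1.3×10⁻⁴ × 750) ≈ 0.7077 K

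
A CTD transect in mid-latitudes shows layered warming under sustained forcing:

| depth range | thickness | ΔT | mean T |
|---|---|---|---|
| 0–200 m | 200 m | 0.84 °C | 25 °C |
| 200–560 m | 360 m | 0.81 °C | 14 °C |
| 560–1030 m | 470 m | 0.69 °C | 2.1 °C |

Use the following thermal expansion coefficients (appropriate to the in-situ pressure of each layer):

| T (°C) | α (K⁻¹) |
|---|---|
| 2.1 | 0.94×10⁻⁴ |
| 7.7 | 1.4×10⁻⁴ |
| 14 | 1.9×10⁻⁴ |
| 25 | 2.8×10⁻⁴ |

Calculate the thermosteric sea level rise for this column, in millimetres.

133 mm

Layer 1 at 25 °C → α = 2.8×10⁻⁴ K⁻¹
Layer 2 at 14 °C → α = 1.9×10⁻⁴ K⁻¹
Layer 3 at 2.1 °C → α = 0.94×10⁻⁴ K⁻¹
Layer 1: 0.84 × 2.8×10⁻⁴ × 200 = 0.04704 m
0.81 × 360 × 1.9×10⁻⁴ = 0.055404 m
560–1030 m: 0.69 × 0.94×10⁻⁴ × 470 = 0.0304842 m
Δh = 0.04704 + 0.055404 + 0.0304842 = 0.1329282 m ≈ 133 mm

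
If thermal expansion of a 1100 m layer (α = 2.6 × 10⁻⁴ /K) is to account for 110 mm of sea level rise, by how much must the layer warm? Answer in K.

ΔT = Δh/(αH) = 0.11 / (2.6×10⁻⁴ × 1100) ≈ 0.3846 K

ΔT ≈ 0.385 K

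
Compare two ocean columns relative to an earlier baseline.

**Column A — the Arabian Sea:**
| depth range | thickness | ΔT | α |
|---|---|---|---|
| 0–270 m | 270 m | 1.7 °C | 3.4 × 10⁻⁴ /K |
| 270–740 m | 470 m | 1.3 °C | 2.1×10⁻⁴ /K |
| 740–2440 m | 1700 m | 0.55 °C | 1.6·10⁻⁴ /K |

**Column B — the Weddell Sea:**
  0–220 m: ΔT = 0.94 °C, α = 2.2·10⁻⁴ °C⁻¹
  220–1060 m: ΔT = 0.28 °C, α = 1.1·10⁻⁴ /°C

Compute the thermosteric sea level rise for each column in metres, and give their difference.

A Layer 1: 3.4×10⁻⁴ × 270 × 1.7 = 0.15606 m
A 470 × 1.3 × 2.1×10⁻⁴ = 0.12831 m
A 0.55 × 1700 × 1.6×10⁻⁴ = 0.14960 m
A total: 0.43397 m
B Layer 1: 0.94 × 220 × 2.2×10⁻⁴ = 0.045496 m
B 220–1060 m: 1.1×10⁻⁴ × 0.28 × 840 = 0.025872 m
B total: 0.071368 m
Difference: 0.43397 − 0.071368 = 0.362602 m

A: 0.434 m; B: 0.0714 m; difference 0.363 m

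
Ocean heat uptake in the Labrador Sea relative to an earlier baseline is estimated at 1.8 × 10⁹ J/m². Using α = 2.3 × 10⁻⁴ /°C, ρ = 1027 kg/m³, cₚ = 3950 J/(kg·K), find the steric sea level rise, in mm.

Δh = 102 mm

Δh = αQ/(ρcₚ) = 2.3×10⁻⁴ × 1.8×10⁹ / (1027 × 3950) ≈ 0.10205 m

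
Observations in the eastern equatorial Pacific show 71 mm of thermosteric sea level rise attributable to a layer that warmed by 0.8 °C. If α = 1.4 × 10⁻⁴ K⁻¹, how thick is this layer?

H = Δh/(αΔT) = 0.071 / (1.4×10⁻⁴ × 0.8) ≈ 633.9 m

H ≈ 634 m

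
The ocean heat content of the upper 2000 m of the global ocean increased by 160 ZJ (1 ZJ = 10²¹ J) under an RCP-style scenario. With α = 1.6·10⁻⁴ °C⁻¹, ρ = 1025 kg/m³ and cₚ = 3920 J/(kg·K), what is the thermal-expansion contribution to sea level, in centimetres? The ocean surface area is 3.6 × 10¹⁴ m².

Δh ≈ 1.8 cm

Per unit area: Q = 160×10²¹ / (3.6×10¹⁴) ≈ 4.444×10⁸ J/m²
Δh = αQ/(ρcₚ) = 1.6×10⁻⁴ × 4.444×10⁸ / (1025 × 3920) ≈ 0.017696 m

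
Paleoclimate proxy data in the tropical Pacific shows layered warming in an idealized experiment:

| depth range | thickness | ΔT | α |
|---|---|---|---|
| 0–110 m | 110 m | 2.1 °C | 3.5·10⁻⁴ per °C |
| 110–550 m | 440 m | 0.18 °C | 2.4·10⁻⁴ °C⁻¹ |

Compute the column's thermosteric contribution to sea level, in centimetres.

2.1 × 110 × 3.5×10⁻⁴ = 0.08085 m
2.4×10⁻⁴ × 0.18 × 440 = 0.019008 m
Δh = 0.08085 + 0.019008 = 0.099858 m

9.99 cm of thermosteric rise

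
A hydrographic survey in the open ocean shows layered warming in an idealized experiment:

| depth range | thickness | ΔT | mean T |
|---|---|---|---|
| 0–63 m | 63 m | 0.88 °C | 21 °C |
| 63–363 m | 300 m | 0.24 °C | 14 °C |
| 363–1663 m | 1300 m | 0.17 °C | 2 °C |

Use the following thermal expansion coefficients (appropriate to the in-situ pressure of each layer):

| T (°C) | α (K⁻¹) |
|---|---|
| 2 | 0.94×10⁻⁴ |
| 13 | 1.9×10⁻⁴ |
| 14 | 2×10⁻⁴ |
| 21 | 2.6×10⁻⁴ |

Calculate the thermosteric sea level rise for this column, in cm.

4.96 cm

Layer 1 at 21 °C → α = 2.6×10⁻⁴ K⁻¹
Layer 2 at 14 °C → α = 2×10⁻⁴ K⁻¹
Layer 3 at 2 °C → α = 0.94×10⁻⁴ K⁻¹
2.6×10⁻⁴ × 63 × 0.88 = 0.0144144 m
Layer 2: 2×10⁻⁴ × 0.24 × 300 = 0.01440 m
363–1663 m: 0.94×10⁻⁴ × 0.17 × 1300 = 0.020774 m
Δh = 0.0144144 + 0.01440 + 0.020774 = 0.0495884 m ≈ 4.96 cm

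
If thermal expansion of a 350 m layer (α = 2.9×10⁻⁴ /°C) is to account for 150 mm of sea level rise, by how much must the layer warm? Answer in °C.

ΔT = Δh/(αH) = 0.15 / (2.9×10⁻⁴ × 350) ≈ 1.478 °C

1.48 °C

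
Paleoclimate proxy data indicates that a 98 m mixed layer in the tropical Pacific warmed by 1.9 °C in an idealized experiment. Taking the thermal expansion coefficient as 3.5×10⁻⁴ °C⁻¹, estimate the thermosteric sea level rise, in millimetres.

Δh = αΔT·H = 3.5×10⁻⁴ × 1.9 × 98 = 0.06517 m

about 65.2 mm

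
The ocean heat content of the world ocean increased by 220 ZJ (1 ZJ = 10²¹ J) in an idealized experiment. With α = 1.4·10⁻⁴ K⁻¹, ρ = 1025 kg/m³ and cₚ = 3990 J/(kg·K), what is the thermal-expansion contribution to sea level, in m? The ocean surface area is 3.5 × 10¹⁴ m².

Per unit area: Q = 220×10²¹ / (3.5×10¹⁴) ≈ 6.286×10⁸ J/m²
Δh = αQ/(ρcₚ) = 1.4×10⁻⁴ × 6.286×10⁸ / (1025 × 3990) ≈ 0.021518 m

0.0215 m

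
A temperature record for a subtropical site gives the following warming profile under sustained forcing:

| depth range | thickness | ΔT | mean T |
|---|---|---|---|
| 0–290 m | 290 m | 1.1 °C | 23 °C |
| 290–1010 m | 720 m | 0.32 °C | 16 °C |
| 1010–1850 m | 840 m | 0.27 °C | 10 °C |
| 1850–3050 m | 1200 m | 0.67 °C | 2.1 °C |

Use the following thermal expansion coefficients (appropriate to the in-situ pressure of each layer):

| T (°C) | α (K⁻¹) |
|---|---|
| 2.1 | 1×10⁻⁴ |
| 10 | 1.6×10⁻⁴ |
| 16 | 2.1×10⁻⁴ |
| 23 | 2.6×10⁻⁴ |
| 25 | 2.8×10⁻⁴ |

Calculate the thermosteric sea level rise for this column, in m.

Layer 1 at 23 °C → α = 2.6×10⁻⁴ K⁻¹
Layer 2 at 16 °C → α = 2.1×10⁻⁴ K⁻¹
Layer 3 at 10 °C → α = 1.6×10⁻⁴ K⁻¹
Layer 4 at 2.1 °C → α = 1×10⁻⁴ K⁻¹
Layer 1: 2.6×10⁻⁴ × 290 × 1.1 = 0.08294 m
720 × 0.32 × 2.1×10⁻⁴ = 0.048384 m
1010–1850 m: 840 × 0.27 × 1.6×10⁻⁴ = 0.036288 m
0.67 × 1200 × 1×10⁻⁴ = 0.08040 m
Δh = 0.08294 + 0.048384 + 0.036288 + 0.08040 = 0.248012 m

0.248 m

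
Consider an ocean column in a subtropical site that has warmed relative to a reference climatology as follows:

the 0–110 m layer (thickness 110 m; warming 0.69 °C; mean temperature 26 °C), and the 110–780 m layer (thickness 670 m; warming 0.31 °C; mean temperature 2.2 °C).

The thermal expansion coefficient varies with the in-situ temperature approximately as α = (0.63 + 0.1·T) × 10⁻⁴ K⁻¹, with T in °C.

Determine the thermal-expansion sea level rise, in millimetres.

Layer 1: α = (0.63 + 0.1×26)×10⁻⁴ = 3.23×10⁻⁴ K⁻¹
Layer 2: α = (0.63 + 0.1×2.2)×10⁻⁴ = 0.85×10⁻⁴ K⁻¹
Layer 1: 0.69 × 110 × 3.23×10⁻⁴ = 0.0245157 m
0.85×10⁻⁴ × 0.31 × 670 = 0.0176545 m
Δh = 0.0245157 + 0.0176545 = 0.0421702 m ≈ 42.2 mm

Δh ≈ 42.2 mm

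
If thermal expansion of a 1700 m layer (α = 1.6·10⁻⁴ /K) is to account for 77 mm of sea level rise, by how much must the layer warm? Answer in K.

ΔT ≈ 0.28 K

ΔT = Δh/(αH) = 0.077 / (1.6×10⁻⁴ × 1700) ≈ 0.2831 K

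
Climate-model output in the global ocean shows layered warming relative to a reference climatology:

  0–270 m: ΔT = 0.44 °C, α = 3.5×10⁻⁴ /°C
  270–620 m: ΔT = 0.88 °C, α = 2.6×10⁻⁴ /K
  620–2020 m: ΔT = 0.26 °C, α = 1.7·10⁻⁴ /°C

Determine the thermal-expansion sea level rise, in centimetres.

18.4 cm of thermosteric rise

0–270 m: 270 × 0.44 × 3.5×10⁻⁴ = 0.04158 m
270–620 m: 350 × 0.88 × 2.6×10⁻⁴ = 0.08008 m
Layer 3: 0.26 × 1.7×10⁻⁴ × 1400 = 0.06188 m
Δh = 0.04158 + 0.08008 + 0.06188 = 0.18354 m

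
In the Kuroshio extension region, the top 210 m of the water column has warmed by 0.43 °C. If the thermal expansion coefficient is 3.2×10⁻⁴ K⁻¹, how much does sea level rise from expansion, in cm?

Δh = αΔT·H = 3.2×10⁻⁴ × 0.43 × 210 = 0.028896 m

Δh ≈ 2.9 cm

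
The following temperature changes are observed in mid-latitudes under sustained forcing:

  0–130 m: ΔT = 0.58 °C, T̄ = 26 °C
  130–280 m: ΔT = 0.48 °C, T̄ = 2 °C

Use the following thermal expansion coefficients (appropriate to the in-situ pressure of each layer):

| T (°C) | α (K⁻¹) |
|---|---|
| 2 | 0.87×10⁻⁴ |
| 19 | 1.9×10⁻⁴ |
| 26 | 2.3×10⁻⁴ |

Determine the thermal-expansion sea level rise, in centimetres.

Δh = 2.36 cm

Layer 1 at 26 °C → α = 2.3×10⁻⁴ K⁻¹
Layer 2 at 2 °C → α = 0.87×10⁻⁴ K⁻¹
2.3×10⁻⁴ × 0.58 × 130 = 0.017342 m
Layer 2: 150 × 0.87×10⁻⁴ × 0.48 = 0.006264 m
Δh = 0.017342 + 0.006264 = 0.023606 m ≈ 2.36 cm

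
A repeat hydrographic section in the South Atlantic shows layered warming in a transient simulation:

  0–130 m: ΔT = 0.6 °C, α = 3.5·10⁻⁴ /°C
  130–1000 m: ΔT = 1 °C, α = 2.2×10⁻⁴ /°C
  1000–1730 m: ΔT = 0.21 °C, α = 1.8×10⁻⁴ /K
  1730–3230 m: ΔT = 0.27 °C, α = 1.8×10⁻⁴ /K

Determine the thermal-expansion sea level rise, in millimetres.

0.6 × 130 × 3.5×10⁻⁴ = 0.02730 m
Layer 2: 2.2×10⁻⁴ × 870 × 1 = 0.19140 m
1000–1730 m: 0.21 × 730 × 1.8×10⁻⁴ = 0.027594 m
1730–3230 m: 1500 × 0.27 × 1.8×10⁻⁴ = 0.07290 m
Δh = 0.02730 + 0.19140 + 0.027594 + 0.07290 = 0.319194 m

Δh ≈ 319 mm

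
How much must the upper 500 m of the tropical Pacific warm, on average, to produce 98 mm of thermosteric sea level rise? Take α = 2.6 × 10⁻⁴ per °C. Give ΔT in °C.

ΔT = Δh/(αH) = 0.098 / (2.6×10⁻⁴ × 500) ≈ 0.7538 °C

about 0.75 °C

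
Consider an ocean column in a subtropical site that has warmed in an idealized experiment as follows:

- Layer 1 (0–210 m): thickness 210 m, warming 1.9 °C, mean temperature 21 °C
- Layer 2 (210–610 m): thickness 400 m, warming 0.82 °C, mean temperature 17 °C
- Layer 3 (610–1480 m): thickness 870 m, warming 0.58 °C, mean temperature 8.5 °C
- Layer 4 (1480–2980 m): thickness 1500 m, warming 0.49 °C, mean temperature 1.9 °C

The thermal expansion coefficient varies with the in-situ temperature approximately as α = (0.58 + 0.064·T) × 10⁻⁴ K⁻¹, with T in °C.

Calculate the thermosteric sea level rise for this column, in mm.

Layer 1: α = (0.58 + 0.064×21)×10⁻⁴ = 1.924×10⁻⁴ K⁻¹
Layer 2: α = (0.58 + 0.064×17)×10⁻⁴ = 1.668×10⁻⁴ K⁻¹
Layer 3: α = (0.58 + 0.064×8.5)×10⁻⁴ = 1.124×10⁻⁴ K⁻¹
Layer 4: α = (0.58 + 0.064×1.9)×10⁻⁴ = 0.7016×10⁻⁴ K⁻¹
Layer 1: 1.9 × 1.924×10⁻⁴ × 210 = 0.0767676 m
Layer 2: 1.668×10⁻⁴ × 0.82 × 400 = 0.0547104 m
1.124×10⁻⁴ × 0.58 × 870 = 0.05671704 m
Layer 4: 1500 × 0.49 × 0.7016×10⁻⁴ = 0.0515676 m
Δh = 0.0767676 + 0.0547104 + 0.05671704 + 0.0515676 = 0.23976264 m ≈ 240 mm

about 240 mm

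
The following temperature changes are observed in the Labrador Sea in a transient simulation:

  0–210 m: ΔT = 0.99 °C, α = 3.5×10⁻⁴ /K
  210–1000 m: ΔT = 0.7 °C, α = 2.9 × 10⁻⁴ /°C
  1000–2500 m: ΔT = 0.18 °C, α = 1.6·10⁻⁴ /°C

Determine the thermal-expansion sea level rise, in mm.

0–210 m: 3.5×10⁻⁴ × 0.99 × 210 = 0.072765 m
Layer 2: 0.7 × 790 × 2.9×10⁻⁴ = 0.16037 m
1500 × 1.6×10⁻⁴ × 0.18 = 0.04320 m
Δh = 0.072765 + 0.16037 + 0.04320 = 0.276335 m ≈ 276 mm

Δh ≈ 276 mm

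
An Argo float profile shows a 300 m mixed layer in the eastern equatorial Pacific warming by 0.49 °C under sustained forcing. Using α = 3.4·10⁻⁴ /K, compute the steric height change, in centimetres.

Δh = αΔT·H = 3.4×10⁻⁴ × 0.49 × 300 = 0.04998 m

about 5.00 cm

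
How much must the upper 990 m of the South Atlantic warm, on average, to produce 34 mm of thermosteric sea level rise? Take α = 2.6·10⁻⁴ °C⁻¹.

ΔT = Δh/(αH) = 0.034 / (2.6×10⁻⁴ × 990) ≈ 0.1321 K

about 0.132 K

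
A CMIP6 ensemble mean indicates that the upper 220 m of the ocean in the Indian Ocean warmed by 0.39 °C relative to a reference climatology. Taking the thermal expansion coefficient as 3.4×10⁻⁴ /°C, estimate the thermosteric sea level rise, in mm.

Δh = αΔT·H = 3.4×10⁻⁴ × 0.39 × 220 = 0.029172 m

Δh = 29.2 mm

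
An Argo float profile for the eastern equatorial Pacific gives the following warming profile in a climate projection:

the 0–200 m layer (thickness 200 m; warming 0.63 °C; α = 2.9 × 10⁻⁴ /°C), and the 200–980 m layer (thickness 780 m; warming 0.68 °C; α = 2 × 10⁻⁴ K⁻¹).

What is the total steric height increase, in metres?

Layer 1: 200 × 2.9×10⁻⁴ × 0.63 = 0.03654 m
200–980 m: 2×10⁻⁴ × 0.68 × 780 = 0.10608 m
Δh = 0.03654 + 0.10608 = 0.14262 m

0.143 m of thermosteric rise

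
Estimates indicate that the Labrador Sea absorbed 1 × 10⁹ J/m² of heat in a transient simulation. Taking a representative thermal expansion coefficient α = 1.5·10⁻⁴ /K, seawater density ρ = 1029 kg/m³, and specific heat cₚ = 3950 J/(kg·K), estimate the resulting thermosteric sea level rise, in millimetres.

Δh = αQ/(ρcₚ) = 1.5×10⁻⁴ × 1×10⁹ / (1029 × 3950) ≈ 0.036904 m

Δh = 37 mm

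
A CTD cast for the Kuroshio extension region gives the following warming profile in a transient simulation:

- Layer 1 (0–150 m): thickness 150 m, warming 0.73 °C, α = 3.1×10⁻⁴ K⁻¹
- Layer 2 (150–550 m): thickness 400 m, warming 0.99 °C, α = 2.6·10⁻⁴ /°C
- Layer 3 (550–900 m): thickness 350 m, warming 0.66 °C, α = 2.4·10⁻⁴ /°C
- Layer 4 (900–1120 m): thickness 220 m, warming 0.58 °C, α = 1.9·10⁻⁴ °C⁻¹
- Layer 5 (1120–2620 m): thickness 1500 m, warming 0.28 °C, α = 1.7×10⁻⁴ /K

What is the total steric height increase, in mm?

Layer 1: 0.73 × 3.1×10⁻⁴ × 150 = 0.033945 m
Layer 2: 2.6×10⁻⁴ × 400 × 0.99 = 0.10296 m
550–900 m: 0.66 × 350 × 2.4×10⁻⁴ = 0.05544 m
Layer 4: 1.9×10⁻⁴ × 0.58 × 220 = 0.024244 m
Layer 5: 1.7×10⁻⁴ × 0.28 × 1500 = 0.07140 m
Δh = 0.033945 + 0.10296 + 0.05544 + 0.024244 + 0.07140 = 0.287989 m

Δh = 288 mm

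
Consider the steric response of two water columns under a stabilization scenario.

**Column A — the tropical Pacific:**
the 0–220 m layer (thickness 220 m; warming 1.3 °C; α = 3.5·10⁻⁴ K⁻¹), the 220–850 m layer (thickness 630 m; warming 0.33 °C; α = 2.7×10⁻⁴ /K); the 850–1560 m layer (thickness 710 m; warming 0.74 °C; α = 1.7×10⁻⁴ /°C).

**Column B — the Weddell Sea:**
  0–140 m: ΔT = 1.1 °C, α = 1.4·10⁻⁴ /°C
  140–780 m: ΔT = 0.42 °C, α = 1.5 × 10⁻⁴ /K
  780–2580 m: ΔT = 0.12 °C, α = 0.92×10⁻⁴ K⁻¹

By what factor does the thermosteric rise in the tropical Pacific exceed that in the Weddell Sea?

3.00

A Layer 1: 220 × 3.5×10⁻⁴ × 1.3 = 0.10010 m
A Layer 2: 630 × 2.7×10⁻⁴ × 0.33 = 0.056133 m
A Layer 3: 1.7×10⁻⁴ × 0.74 × 710 = 0.089318 m
A total: 0.245551 m
B 0–140 m: 140 × 1.1 × 1.4×10⁻⁴ = 0.02156 m
B 140–780 m: 640 × 0.42 × 1.5×10⁻⁴ = 0.04032 m
B 0.12 × 1800 × 0.92×10⁻⁴ = 0.019872 m
B total: 0.081752 m
Ratio: 0.245551 / 0.081752 ≈ 3.004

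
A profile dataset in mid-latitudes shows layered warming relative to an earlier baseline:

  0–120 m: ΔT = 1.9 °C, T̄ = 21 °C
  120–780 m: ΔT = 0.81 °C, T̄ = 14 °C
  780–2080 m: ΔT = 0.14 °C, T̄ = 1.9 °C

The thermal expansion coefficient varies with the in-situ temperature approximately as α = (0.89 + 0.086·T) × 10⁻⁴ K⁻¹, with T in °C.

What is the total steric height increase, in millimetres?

193 mm

Layer 1: α = (0.89 + 0.086×21)×10⁻⁴ = 2.696×10⁻⁴ K⁻¹
Layer 2: α = (0.89 + 0.086×14)×10⁻⁴ = 2.094×10⁻⁴ K⁻¹
Layer 3: α = (0.89 + 0.086×1.9)×10⁻⁴ = 1.0534×10⁻⁴ K⁻¹
120 × 1.9 × 2.696×10⁻⁴ = 0.0614688 m
120–780 m: 0.81 × 660 × 2.094×10⁻⁴ = 0.11194524 m
780–2080 m: 1.0534×10⁻⁴ × 0.14 × 1300 = 0.01917188 m
Δh = 0.0614688 + 0.11194524 + 0.01917188 = 0.19258592 m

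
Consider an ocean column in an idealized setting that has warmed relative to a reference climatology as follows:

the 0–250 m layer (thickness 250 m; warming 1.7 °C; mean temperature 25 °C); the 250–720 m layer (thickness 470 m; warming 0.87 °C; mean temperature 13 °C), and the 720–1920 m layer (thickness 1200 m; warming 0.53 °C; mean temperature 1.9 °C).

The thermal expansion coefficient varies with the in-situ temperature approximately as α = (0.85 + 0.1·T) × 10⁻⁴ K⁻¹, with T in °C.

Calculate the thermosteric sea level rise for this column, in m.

Layer 1: α = (0.85 + 0.1×25)×10⁻⁴ = 3.35×10⁻⁴ K⁻¹
Layer 2: α = (0.85 + 0.1×13)×10⁻⁴ = 2.15×10⁻⁴ K⁻¹
Layer 3: α = (0.85 + 0.1×1.9)×10⁻⁴ = 1.04×10⁻⁴ K⁻¹
0–250 m: 3.35×10⁻⁴ × 1.7 × 250 = 0.142375 m
Layer 2: 2.15×10⁻⁴ × 470 × 0.87 = 0.0879135 m
1200 × 0.53 × 1.04×10⁻⁴ = 0.066144 m
Δh = 0.142375 + 0.0879135 + 0.066144 = 0.2964325 m

Δh = 0.296 m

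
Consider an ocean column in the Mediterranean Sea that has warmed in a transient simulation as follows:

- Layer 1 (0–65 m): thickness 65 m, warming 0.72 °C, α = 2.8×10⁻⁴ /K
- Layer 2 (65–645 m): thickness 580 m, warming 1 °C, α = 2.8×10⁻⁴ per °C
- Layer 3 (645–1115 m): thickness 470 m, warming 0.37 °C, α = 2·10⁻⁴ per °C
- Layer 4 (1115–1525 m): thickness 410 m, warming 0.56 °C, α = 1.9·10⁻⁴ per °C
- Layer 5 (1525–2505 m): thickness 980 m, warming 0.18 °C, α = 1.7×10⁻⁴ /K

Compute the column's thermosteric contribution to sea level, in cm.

0–65 m: 0.72 × 65 × 2.8×10⁻⁴ = 0.013104 m
Layer 2: 2.8×10⁻⁴ × 580 × 1 = 0.16240 m
Layer 3: 470 × 2×10⁻⁴ × 0.37 = 0.03478 m
Layer 4: 1.9×10⁻⁴ × 410 × 0.56 = 0.043624 m
1.7×10⁻⁴ × 0.18 × 980 = 0.029988 m
Δh = 0.013104 + 0.16240 + 0.03478 + 0.043624 + 0.029988 = 0.283896 m

Δh ≈ 28.4 cm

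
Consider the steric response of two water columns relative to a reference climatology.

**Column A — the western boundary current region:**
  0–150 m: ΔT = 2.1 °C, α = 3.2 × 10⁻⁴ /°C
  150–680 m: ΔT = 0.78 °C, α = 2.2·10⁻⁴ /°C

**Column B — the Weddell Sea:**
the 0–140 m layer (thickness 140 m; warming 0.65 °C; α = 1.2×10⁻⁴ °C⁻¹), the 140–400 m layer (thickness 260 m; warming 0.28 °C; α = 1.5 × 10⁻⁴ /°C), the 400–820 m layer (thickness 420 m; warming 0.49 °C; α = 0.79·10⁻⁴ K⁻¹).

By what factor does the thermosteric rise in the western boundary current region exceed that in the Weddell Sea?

A 150 × 2.1 × 3.2×10⁻⁴ = 0.10080 m
A 0.78 × 2.2×10⁻⁴ × 530 = 0.090948 m
A total: 0.191748 m
B 1.2×10⁻⁴ × 140 × 0.65 = 0.01092 m
B 1.5×10⁻⁴ × 260 × 0.28 = 0.01092 m
B 400–820 m: 0.79×10⁻⁴ × 0.49 × 420 = 0.0162582 m
B total: 0.0380982 m
Ratio: 0.191748 / 0.0380982 ≈ 5.033

≈ 5.0×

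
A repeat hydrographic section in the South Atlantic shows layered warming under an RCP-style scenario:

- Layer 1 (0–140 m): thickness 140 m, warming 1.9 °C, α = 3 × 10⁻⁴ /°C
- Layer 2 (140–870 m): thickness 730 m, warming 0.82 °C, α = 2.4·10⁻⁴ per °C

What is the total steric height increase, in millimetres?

Layer 1: 140 × 1.9 × 3×10⁻⁴ = 0.07980 m
140–870 m: 2.4×10⁻⁴ × 0.82 × 730 = 0.143664 m
Δh = 0.07980 + 0.143664 = 0.223464 m

about 223 mm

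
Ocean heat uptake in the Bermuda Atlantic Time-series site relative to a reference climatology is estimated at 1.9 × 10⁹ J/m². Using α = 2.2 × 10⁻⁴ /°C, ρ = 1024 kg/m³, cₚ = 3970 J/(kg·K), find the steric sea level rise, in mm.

Δh ≈ 100 mm

Δh = αQ/(ρcₚ) = 2.2×10⁻⁴ × 1.9×10⁹ / (1024 × 3970) ≈ 0.10282 m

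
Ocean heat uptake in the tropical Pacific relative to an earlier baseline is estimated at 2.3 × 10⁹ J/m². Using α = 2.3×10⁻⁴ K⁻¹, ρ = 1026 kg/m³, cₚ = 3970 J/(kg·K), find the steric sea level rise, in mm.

Δh ≈ 130 mm

Δh = αQ/(ρcₚ) = 2.3×10⁻⁴ × 2.3×10⁹ / (1026 × 3970) ≈ 0.12987 m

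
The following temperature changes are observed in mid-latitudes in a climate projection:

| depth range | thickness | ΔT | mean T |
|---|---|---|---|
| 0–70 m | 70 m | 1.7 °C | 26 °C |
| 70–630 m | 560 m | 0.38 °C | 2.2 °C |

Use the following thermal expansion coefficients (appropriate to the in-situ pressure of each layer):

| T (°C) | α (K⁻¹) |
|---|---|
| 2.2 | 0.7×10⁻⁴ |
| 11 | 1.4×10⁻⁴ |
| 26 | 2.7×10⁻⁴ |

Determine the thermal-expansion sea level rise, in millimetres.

Layer 1 at 26 °C → α = 2.7×10⁻⁴ K⁻¹
Layer 2 at 2.2 °C → α = 0.7×10⁻⁴ K⁻¹
0–70 m: 2.7×10⁻⁴ × 1.7 × 70 = 0.03213 m
70–630 m: 0.7×10⁻⁴ × 560 × 0.38 = 0.014896 m
Δh = 0.03213 + 0.014896 = 0.047026 m

Δh ≈ 47.0 mm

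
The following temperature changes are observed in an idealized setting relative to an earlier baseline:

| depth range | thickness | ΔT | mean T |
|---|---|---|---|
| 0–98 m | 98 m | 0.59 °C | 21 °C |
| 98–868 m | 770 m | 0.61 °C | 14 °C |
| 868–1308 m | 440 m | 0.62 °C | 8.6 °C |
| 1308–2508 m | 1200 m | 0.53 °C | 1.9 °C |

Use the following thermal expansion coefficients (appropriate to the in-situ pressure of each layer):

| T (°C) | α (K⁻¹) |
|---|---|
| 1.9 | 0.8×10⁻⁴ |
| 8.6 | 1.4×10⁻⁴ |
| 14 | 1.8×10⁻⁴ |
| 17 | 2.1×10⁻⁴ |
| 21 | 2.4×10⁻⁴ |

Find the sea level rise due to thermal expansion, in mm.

Layer 1 at 21 °C → α = 2.4×10⁻⁴ K⁻¹
Layer 2 at 14 °C → α = 1.8×10⁻⁴ K⁻¹
Layer 3 at 8.6 °C → α = 1.4×10⁻⁴ K⁻¹
Layer 4 at 1.9 °C → α = 0.8×10⁻⁴ K⁻¹
2.4×10⁻⁴ × 0.59 × 98 = 0.0138768 m
98–868 m: 1.8×10⁻⁴ × 770 × 0.61 = 0.084546 m
Layer 3: 0.62 × 1.4×10⁻⁴ × 440 = 0.038192 m
Layer 4: 0.53 × 1200 × 0.8×10⁻⁴ = 0.05088 m
Δh = 0.0138768 + 0.084546 + 0.038192 + 0.05088 = 0.1874948 m ≈ 187 mm

about 187 mm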